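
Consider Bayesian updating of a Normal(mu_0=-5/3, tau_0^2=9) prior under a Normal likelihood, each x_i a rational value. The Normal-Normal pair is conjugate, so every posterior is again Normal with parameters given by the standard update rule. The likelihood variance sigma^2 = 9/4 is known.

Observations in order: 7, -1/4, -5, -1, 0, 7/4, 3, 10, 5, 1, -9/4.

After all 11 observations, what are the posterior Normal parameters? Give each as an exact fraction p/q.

obs 1: x=7 → posterior Normal(79/15, 9/5)
obs 2: x=-1/4 → posterior Normal(76/27, 1)
obs 3: x=-5 → posterior Normal(16/39, 9/13)
obs 4: x=-1 → posterior Normal(4/51, 9/17)
obs 5: x=0 → posterior Normal(4/63, 3/7)
obs 6: x=7/4 → posterior Normal(1/3, 9/25)
obs 7: x=3 → posterior Normal(61/87, 9/29)
obs 8: x=10 → posterior Normal(181/99, 3/11)
obs 9: x=5 → posterior Normal(241/111, 9/37)
obs 10: x=1 → posterior Normal(253/123, 9/41)
obs 11: x=-9/4 → posterior Normal(226/135, 1/5)

mu_0=226/135, tau_0^2=1/5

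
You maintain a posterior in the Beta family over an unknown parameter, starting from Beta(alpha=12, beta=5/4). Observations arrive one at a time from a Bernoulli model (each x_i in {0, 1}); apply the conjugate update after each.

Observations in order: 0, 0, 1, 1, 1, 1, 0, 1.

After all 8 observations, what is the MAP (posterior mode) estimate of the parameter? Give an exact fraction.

obs 1: x=0 → posterior Beta(12, 9/4)
obs 2: x=0 → posterior Beta(12, 13/4)
obs 3: x=1 → posterior Beta(13, 13/4)
obs 4: x=1 → posterior Beta(14, 13/4)
obs 5: x=1 → posterior Beta(15, 13/4)
obs 6: x=1 → posterior Beta(16, 13/4)
obs 7: x=0 → posterior Beta(16, 17/4)
obs 8: x=1 → posterior Beta(17, 17/4)

64/77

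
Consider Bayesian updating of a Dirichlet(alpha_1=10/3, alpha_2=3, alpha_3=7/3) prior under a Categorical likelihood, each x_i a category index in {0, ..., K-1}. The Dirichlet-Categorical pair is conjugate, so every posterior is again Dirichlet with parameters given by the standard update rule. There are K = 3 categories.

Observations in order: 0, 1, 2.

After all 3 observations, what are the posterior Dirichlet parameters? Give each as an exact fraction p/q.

obs 1: x=0 → posterior Dirichlet(13/3, 3, 7/3)
obs 2: x=1 → posterior Dirichlet(13/3, 4, 7/3)
obs 3: x=2 → posterior Dirichlet(13/3, 4, 10/3)

alpha_1=13/3, alpha_2=4, alpha_3=10/3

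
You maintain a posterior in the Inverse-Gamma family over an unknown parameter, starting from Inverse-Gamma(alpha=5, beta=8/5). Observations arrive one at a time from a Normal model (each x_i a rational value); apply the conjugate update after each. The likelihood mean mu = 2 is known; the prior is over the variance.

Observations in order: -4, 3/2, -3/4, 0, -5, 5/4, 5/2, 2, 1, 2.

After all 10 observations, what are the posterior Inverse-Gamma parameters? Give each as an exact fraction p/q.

obs 1: x=-4 → posterior Inverse-Gamma(11/2, 98/5)
obs 2: x=3/2 → posterior Inverse-Gamma(6, 789/40)
obs 3: x=-3/4 → posterior Inverse-Gamma(13/2, 3761/160)
obs 4: x=0 → posterior Inverse-Gamma(7, 4081/160)
obs 5: x=-5 → posterior Inverse-Gamma(15/2, 8001/160)
obs 6: x=5/4 → posterior Inverse-Gamma(8, 4023/80)
obs 7: x=5/2 → posterior Inverse-Gamma(17/2, 4033/80)
obs 8: x=2 → posterior Inverse-Gamma(9, 4033/80)
obs 9: x=1 → posterior Inverse-Gamma(19/2, 4073/80)
obs 10: x=2 → posterior Inverse-Gamma(10, 4073/80)

alpha=10, beta=4073/80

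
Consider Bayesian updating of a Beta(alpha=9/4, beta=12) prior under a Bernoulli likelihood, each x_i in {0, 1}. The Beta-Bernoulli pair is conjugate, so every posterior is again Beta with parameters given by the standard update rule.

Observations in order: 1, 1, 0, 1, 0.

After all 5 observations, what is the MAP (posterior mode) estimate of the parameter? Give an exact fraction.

obs 1: x=1 → posterior Beta(13/4, 12)
obs 2: x=1 → posterior Beta(17/4, 12)
obs 3: x=0 → posterior Beta(17/4, 13)
obs 4: x=1 → posterior Beta(21/4, 13)
obs 5: x=0 → posterior Beta(21/4, 14)

17/69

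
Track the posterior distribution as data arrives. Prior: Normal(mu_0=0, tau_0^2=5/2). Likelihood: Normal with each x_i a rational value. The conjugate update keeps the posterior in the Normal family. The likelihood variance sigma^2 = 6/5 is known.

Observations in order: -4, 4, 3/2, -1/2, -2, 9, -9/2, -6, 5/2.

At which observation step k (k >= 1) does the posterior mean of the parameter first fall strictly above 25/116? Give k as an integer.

k = 3

obs 1: x=-4 → posterior Normal(-100/37, 30/37)
obs 2: x=4 → posterior Normal(0, 15/31)
obs 3: x=3/2 → posterior Normal(25/58, 10/29)
obs 4: x=-1/2 → posterior Normal(25/112, 15/56)
obs 5: x=-2 → posterior Normal(-25/137, 30/137)
obs 6: x=9 → posterior Normal(100/81, 5/27)
obs 7: x=-9/2 → posterior Normal(175/374, 30/187)
obs 8: x=-6 → posterior Normal(-125/424, 15/106)
obs 9: x=5/2 → posterior Normal(0, 10/79)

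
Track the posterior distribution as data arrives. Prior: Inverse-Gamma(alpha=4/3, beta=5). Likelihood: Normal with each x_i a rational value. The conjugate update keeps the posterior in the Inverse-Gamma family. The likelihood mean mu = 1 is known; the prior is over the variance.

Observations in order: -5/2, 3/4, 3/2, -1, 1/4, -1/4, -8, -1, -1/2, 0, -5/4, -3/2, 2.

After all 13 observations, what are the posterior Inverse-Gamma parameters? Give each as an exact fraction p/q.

obs 1: x=-5/2 → posterior Inverse-Gamma(11/6, 89/8)
obs 2: x=3/4 → posterior Inverse-Gamma(7/3, 357/32)
obs 3: x=3/2 → posterior Inverse-Gamma(17/6, 361/32)
obs 4: x=-1 → posterior Inverse-Gamma(10/3, 425/32)
obs 5: x=1/4 → posterior Inverse-Gamma(23/6, 217/16)
obs 6: x=-1/4 → posterior Inverse-Gamma(13/3, 459/32)
obs 7: x=-8 → posterior Inverse-Gamma(29/6, 1755/32)
obs 8: x=-1 → posterior Inverse-Gamma(16/3, 1819/32)
obs 9: x=-1/2 → posterior Inverse-Gamma(35/6, 1855/32)
obs 10: x=0 → posterior Inverse-Gamma(19/3, 1871/32)
obs 11: x=-5/4 → posterior Inverse-Gamma(41/6, 61)
obs 12: x=-3/2 → posterior Inverse-Gamma(22/3, 513/8)
obs 13: x=2 → posterior Inverse-Gamma(47/6, 517/8)

alpha=47/6, beta=517/8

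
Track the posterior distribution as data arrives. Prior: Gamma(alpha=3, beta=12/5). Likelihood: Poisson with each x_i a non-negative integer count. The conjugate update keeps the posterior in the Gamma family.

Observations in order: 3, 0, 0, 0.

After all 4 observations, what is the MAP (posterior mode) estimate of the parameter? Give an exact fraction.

25/32

obs 1: x=3 → posterior Gamma(6, 17/5)
obs 2: x=0 → posterior Gamma(6, 22/5)
obs 3: x=0 → posterior Gamma(6, 27/5)
obs 4: x=0 → posterior Gamma(6, 32/5)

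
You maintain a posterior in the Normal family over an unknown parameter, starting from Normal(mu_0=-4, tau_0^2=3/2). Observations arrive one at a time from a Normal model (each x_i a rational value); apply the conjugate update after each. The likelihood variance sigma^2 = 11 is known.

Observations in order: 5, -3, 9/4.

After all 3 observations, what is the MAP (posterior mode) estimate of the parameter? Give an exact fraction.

obs 1: x=5 → posterior Normal(-73/25, 33/25)
obs 2: x=-3 → posterior Normal(-41/14, 33/28)
obs 3: x=9/4 → posterior Normal(-301/124, 33/31)

-301/124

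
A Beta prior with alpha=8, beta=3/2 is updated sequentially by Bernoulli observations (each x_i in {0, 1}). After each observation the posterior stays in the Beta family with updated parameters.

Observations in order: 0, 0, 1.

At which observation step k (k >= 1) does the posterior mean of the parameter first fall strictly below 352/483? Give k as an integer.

k = 2

obs 1: x=0 → posterior Beta(8, 5/2)
obs 2: x=0 → posterior Beta(8, 7/2)
obs 3: x=1 → posterior Beta(9, 7/2)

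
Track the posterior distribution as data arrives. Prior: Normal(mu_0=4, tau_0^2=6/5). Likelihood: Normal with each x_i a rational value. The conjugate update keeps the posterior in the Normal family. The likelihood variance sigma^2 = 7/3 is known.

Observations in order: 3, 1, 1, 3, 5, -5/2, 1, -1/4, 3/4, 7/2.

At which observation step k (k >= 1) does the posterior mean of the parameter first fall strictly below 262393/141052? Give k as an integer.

obs 1: x=3 → posterior Normal(194/53, 42/53)
obs 2: x=1 → posterior Normal(212/71, 42/71)
obs 3: x=1 → posterior Normal(230/89, 42/89)
obs 4: x=3 → posterior Normal(284/107, 42/107)
obs 5: x=5 → posterior Normal(374/125, 42/125)
obs 6: x=-5/2 → posterior Normal(329/143, 42/143)
obs 7: x=1 → posterior Normal(347/161, 6/23)
obs 8: x=-1/4 → posterior Normal(685/358, 42/179)
obs 9: x=3/4 → posterior Normal(356/197, 42/197)
obs 10: x=7/2 → posterior Normal(419/215, 42/215)

k = 9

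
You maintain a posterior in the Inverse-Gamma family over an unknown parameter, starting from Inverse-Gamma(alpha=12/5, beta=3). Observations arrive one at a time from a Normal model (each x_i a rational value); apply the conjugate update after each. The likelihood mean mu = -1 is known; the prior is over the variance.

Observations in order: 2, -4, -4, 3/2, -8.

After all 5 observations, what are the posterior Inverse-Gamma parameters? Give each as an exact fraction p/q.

obs 1: x=2 → posterior Inverse-Gamma(29/10, 15/2)
obs 2: x=-4 → posterior Inverse-Gamma(17/5, 12)
obs 3: x=-4 → posterior Inverse-Gamma(39/10, 33/2)
obs 4: x=3/2 → posterior Inverse-Gamma(22/5, 157/8)
obs 5: x=-8 → posterior Inverse-Gamma(49/10, 353/8)

alpha=49/10, beta=353/8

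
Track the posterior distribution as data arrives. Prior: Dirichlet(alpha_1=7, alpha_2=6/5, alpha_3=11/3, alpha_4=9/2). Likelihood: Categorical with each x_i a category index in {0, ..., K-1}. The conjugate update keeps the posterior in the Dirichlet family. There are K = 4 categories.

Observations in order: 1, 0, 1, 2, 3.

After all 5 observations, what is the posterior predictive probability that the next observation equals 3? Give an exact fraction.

obs 1: x=1 → posterior Dirichlet(7, 11/5, 11/3, 9/2)
obs 2: x=0 → posterior Dirichlet(8, 11/5, 11/3, 9/2)
obs 3: x=1 → posterior Dirichlet(8, 16/5, 11/3, 9/2)
obs 4: x=2 → posterior Dirichlet(8, 16/5, 14/3, 9/2)
obs 5: x=3 → posterior Dirichlet(8, 16/5, 14/3, 11/2)

165/641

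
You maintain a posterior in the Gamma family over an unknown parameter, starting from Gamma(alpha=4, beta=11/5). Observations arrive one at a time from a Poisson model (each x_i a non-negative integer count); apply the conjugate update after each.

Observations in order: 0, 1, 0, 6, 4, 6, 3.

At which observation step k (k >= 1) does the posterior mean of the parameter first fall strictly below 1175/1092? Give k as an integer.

obs 1: x=0 → posterior Gamma(4, 16/5)
obs 2: x=1 → posterior Gamma(5, 21/5)
obs 3: x=0 → posterior Gamma(5, 26/5)
obs 4: x=6 → posterior Gamma(11, 31/5)
obs 5: x=4 → posterior Gamma(15, 36/5)
obs 6: x=6 → posterior Gamma(21, 41/5)
obs 7: x=3 → posterior Gamma(24, 46/5)

k = 3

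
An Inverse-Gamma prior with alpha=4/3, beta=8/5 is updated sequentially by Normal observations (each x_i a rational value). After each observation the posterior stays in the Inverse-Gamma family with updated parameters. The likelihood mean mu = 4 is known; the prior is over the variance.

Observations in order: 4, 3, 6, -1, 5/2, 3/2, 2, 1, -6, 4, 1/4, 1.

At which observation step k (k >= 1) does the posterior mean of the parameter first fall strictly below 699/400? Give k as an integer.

k = 2

obs 1: x=4 → posterior Inverse-Gamma(11/6, 8/5)
obs 2: x=3 → posterior Inverse-Gamma(7/3, 21/10)
obs 3: x=6 → posterior Inverse-Gamma(17/6, 41/10)
obs 4: x=-1 → posterior Inverse-Gamma(10/3, 83/5)
obs 5: x=5/2 → posterior Inverse-Gamma(23/6, 709/40)
obs 6: x=3/2 → posterior Inverse-Gamma(13/3, 417/20)
obs 7: x=2 → posterior Inverse-Gamma(29/6, 457/20)
obs 8: x=1 → posterior Inverse-Gamma(16/3, 547/20)
obs 9: x=-6 → posterior Inverse-Gamma(35/6, 1547/20)
obs 10: x=4 → posterior Inverse-Gamma(19/3, 1547/20)
obs 11: x=1/4 → posterior Inverse-Gamma(41/6, 13501/160)
obs 12: x=1 → posterior Inverse-Gamma(22/3, 14221/160)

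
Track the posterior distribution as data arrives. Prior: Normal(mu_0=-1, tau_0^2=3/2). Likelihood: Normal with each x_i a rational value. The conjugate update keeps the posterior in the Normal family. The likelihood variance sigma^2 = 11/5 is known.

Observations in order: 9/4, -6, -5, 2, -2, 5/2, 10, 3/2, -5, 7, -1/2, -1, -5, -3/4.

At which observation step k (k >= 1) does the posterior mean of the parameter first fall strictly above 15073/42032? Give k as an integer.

obs 1: x=9/4 → posterior Normal(47/148, 33/37)
obs 2: x=-6 → posterior Normal(-313/208, 33/52)
obs 3: x=-5 → posterior Normal(-613/268, 33/67)
obs 4: x=2 → posterior Normal(-493/328, 33/82)
obs 5: x=-2 → posterior Normal(-613/388, 33/97)
obs 6: x=5/2 → posterior Normal(-463/448, 33/112)
obs 7: x=10 → posterior Normal(137/508, 33/127)
obs 8: x=3/2 → posterior Normal(227/568, 33/142)
obs 9: x=-5 → posterior Normal(-73/628, 33/157)
obs 10: x=7 → posterior Normal(347/688, 33/172)
obs 11: x=-1/2 → posterior Normal(317/748, 3/17)
obs 12: x=-1 → posterior Normal(257/808, 33/202)
obs 13: x=-5 → posterior Normal(-43/868, 33/217)
obs 14: x=-3/4 → posterior Normal(-11/116, 33/232)

k = 8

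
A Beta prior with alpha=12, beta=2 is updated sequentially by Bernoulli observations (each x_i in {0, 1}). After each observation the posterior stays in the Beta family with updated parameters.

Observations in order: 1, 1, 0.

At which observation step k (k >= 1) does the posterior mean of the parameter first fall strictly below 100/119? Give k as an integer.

k = 3

obs 1: x=1 → posterior Beta(13, 2)
obs 2: x=1 → posterior Beta(14, 2)
obs 3: x=0 → posterior Beta(14, 3)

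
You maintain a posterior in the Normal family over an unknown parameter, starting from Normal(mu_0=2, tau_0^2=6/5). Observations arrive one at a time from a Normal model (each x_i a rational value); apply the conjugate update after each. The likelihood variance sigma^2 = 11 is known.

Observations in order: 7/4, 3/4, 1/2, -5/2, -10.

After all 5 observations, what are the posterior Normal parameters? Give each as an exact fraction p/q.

obs 1: x=7/4 → posterior Normal(241/122, 66/61)
obs 2: x=3/4 → posterior Normal(125/67, 66/67)
obs 3: x=1/2 → posterior Normal(128/73, 66/73)
obs 4: x=-5/2 → posterior Normal(113/79, 66/79)
obs 5: x=-10 → posterior Normal(53/85, 66/85)

mu_0=53/85, tau_0^2=66/85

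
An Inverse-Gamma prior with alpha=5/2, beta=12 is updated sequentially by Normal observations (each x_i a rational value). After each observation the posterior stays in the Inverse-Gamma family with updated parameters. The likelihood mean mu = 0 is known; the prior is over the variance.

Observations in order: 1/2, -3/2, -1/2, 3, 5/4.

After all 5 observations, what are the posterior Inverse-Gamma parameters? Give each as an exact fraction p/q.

obs 1: x=1/2 → posterior Inverse-Gamma(3, 97/8)
obs 2: x=-3/2 → posterior Inverse-Gamma(7/2, 53/4)
obs 3: x=-1/2 → posterior Inverse-Gamma(4, 107/8)
obs 4: x=3 → posterior Inverse-Gamma(9/2, 143/8)
obs 5: x=5/4 → posterior Inverse-Gamma(5, 597/32)

alpha=5, beta=597/32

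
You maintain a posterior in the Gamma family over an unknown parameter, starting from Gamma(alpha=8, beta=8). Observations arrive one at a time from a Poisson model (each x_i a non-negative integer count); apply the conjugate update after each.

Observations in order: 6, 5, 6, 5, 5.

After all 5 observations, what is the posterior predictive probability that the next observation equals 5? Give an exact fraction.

80012624783124906634873057415243134710125607/1000053852272957090008071981168358074999635968

obs 1: x=6 → posterior Gamma(14, 9)
obs 2: x=5 → posterior Gamma(19, 10)
obs 3: x=6 → posterior Gamma(25, 11)
obs 4: x=5 → posterior Gamma(30, 12)
obs 5: x=5 → posterior Gamma(35, 13)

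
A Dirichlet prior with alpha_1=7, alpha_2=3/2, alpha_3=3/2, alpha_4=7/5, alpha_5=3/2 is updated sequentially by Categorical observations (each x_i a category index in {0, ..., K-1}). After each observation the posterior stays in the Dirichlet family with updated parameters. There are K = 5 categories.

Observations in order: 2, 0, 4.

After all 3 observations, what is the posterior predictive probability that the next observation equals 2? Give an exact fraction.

obs 1: x=2 → posterior Dirichlet(7, 3/2, 5/2, 7/5, 3/2)
obs 2: x=0 → posterior Dirichlet(8, 3/2, 5/2, 7/5, 3/2)
obs 3: x=4 → posterior Dirichlet(8, 3/2, 5/2, 7/5, 5/2)

25/159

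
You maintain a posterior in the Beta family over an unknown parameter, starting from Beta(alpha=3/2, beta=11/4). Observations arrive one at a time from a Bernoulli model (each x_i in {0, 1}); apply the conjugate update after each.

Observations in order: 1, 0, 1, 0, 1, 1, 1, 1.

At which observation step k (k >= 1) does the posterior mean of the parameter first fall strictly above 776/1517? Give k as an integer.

k = 6

obs 1: x=1 → posterior Beta(5/2, 11/4)
obs 2: x=0 → posterior Beta(5/2, 15/4)
obs 3: x=1 → posterior Beta(7/2, 15/4)
obs 4: x=0 → posterior Beta(7/2, 19/4)
obs 5: x=1 → posterior Beta(9/2, 19/4)
obs 6: x=1 → posterior Beta(11/2, 19/4)
obs 7: x=1 → posterior Beta(13/2, 19/4)
obs 8: x=1 → posterior Beta(15/2, 19/4)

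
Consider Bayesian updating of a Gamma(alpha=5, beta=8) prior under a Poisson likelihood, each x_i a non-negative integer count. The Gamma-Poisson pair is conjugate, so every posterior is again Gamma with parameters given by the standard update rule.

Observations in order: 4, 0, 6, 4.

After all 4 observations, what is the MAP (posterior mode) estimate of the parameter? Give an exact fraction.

3/2

obs 1: x=4 → posterior Gamma(9, 9)
obs 2: x=0 → posterior Gamma(9, 10)
obs 3: x=6 → posterior Gamma(15, 11)
obs 4: x=4 → posterior Gamma(19, 12)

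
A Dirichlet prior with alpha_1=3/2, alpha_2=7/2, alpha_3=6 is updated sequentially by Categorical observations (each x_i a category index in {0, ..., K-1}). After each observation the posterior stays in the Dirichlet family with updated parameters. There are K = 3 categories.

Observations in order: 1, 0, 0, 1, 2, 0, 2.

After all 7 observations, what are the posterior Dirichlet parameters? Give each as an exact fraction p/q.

obs 1: x=1 → posterior Dirichlet(3/2, 9/2, 6)
obs 2: x=0 → posterior Dirichlet(5/2, 9/2, 6)
obs 3: x=0 → posterior Dirichlet(7/2, 9/2, 6)
obs 4: x=1 → posterior Dirichlet(7/2, 11/2, 6)
obs 5: x=2 → posterior Dirichlet(7/2, 11/2, 7)
obs 6: x=0 → posterior Dirichlet(9/2, 11/2, 7)
obs 7: x=2 → posterior Dirichlet(9/2, 11/2, 8)

alpha_1=9/2, alpha_2=11/2, alpha_3=8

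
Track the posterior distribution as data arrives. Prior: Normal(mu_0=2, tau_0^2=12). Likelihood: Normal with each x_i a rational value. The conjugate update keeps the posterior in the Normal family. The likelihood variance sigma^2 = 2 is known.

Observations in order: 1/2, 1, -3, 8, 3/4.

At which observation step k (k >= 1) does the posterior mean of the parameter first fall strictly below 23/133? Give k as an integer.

obs 1: x=1/2 → posterior Normal(5/7, 12/7)
obs 2: x=1 → posterior Normal(11/13, 12/13)
obs 3: x=-3 → posterior Normal(-7/19, 12/19)
obs 4: x=8 → posterior Normal(41/25, 12/25)
obs 5: x=3/4 → posterior Normal(91/62, 12/31)

k = 3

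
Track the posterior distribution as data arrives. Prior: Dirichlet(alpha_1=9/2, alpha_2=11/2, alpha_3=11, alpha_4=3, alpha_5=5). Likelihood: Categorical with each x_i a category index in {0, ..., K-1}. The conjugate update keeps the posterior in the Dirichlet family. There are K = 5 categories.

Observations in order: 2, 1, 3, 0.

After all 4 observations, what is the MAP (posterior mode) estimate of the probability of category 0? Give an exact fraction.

obs 1: x=2 → posterior Dirichlet(9/2, 11/2, 12, 3, 5)
obs 2: x=1 → posterior Dirichlet(9/2, 13/2, 12, 3, 5)
obs 3: x=3 → posterior Dirichlet(9/2, 13/2, 12, 4, 5)
obs 4: x=0 → posterior Dirichlet(11/2, 13/2, 12, 4, 5)

9/56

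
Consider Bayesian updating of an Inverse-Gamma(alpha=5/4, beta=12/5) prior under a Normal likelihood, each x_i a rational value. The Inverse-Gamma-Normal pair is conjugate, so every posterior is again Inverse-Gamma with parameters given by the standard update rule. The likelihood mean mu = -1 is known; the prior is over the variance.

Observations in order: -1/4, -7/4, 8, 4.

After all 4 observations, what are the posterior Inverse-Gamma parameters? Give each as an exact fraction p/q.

obs 1: x=-1/4 → posterior Inverse-Gamma(7/4, 429/160)
obs 2: x=-7/4 → posterior Inverse-Gamma(9/4, 237/80)
obs 3: x=8 → posterior Inverse-Gamma(11/4, 3477/80)
obs 4: x=4 → posterior Inverse-Gamma(13/4, 4477/80)

alpha=13/4, beta=4477/80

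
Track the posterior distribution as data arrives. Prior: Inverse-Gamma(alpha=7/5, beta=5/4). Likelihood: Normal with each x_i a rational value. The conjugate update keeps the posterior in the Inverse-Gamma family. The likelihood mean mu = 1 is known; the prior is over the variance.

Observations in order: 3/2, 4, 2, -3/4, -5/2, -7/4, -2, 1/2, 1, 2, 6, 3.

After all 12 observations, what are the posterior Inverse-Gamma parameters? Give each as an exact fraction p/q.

alpha=37/5, beta=599/16

obs 1: x=3/2 → posterior Inverse-Gamma(19/10, 11/8)
obs 2: x=4 → posterior Inverse-Gamma(12/5, 47/8)
obs 3: x=2 → posterior Inverse-Gamma(29/10, 51/8)
obs 4: x=-3/4 → posterior Inverse-Gamma(17/5, 253/32)
obs 5: x=-5/2 → posterior Inverse-Gamma(39/10, 449/32)
obs 6: x=-7/4 → posterior Inverse-Gamma(22/5, 285/16)
obs 7: x=-2 → posterior Inverse-Gamma(49/10, 357/16)
obs 8: x=1/2 → posterior Inverse-Gamma(27/5, 359/16)
obs 9: x=1 → posterior Inverse-Gamma(59/10, 359/16)
obs 10: x=2 → posterior Inverse-Gamma(32/5, 367/16)
obs 11: x=6 → posterior Inverse-Gamma(69/10, 567/16)
obs 12: x=3 → posterior Inverse-Gamma(37/5, 599/16)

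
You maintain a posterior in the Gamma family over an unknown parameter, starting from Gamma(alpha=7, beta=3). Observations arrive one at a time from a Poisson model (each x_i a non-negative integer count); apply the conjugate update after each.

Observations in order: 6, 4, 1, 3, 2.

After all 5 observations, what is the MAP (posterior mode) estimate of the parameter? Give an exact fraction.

11/4

obs 1: x=6 → posterior Gamma(13, 4)
obs 2: x=4 → posterior Gamma(17, 5)
obs 3: x=1 → posterior Gamma(18, 6)
obs 4: x=3 → posterior Gamma(21, 7)
obs 5: x=2 → posterior Gamma(23, 8)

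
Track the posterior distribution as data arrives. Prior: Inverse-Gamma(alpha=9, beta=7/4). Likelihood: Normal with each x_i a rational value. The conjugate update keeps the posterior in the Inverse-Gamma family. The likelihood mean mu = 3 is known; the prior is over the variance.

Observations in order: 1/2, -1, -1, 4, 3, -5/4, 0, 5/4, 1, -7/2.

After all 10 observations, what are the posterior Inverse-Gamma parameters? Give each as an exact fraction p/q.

alpha=14, beta=953/16

obs 1: x=1/2 → posterior Inverse-Gamma(19/2, 39/8)
obs 2: x=-1 → posterior Inverse-Gamma(10, 103/8)
obs 3: x=-1 → posterior Inverse-Gamma(21/2, 167/8)
obs 4: x=4 → posterior Inverse-Gamma(11, 171/8)
obs 5: x=3 → posterior Inverse-Gamma(23/2, 171/8)
obs 6: x=-5/4 → posterior Inverse-Gamma(12, 973/32)
obs 7: x=0 → posterior Inverse-Gamma(25/2, 1117/32)
obs 8: x=5/4 → posterior Inverse-Gamma(13, 583/16)
obs 9: x=1 → posterior Inverse-Gamma(27/2, 615/16)
obs 10: x=-7/2 → posterior Inverse-Gamma(14, 953/16)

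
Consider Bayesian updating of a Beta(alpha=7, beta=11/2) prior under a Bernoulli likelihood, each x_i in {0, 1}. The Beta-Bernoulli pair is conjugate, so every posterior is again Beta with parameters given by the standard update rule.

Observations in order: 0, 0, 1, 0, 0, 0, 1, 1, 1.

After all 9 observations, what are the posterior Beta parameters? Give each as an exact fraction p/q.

alpha=11, beta=21/2

obs 1: x=0 → posterior Beta(7, 13/2)
obs 2: x=0 → posterior Beta(7, 15/2)
obs 3: x=1 → posterior Beta(8, 15/2)
obs 4: x=0 → posterior Beta(8, 17/2)
obs 5: x=0 → posterior Beta(8, 19/2)
obs 6: x=0 → posterior Beta(8, 21/2)
obs 7: x=1 → posterior Beta(9, 21/2)
obs 8: x=1 → posterior Beta(10, 21/2)
obs 9: x=1 → posterior Beta(11, 21/2)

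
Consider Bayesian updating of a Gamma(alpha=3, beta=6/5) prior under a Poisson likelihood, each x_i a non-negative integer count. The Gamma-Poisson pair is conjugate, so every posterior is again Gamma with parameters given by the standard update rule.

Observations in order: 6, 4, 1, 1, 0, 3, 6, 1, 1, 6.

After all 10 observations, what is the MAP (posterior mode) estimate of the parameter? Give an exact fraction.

obs 1: x=6 → posterior Gamma(9, 11/5)
obs 2: x=4 → posterior Gamma(13, 16/5)
obs 3: x=1 → posterior Gamma(14, 21/5)
obs 4: x=1 → posterior Gamma(15, 26/5)
obs 5: x=0 → posterior Gamma(15, 31/5)
obs 6: x=3 → posterior Gamma(18, 36/5)
obs 7: x=6 → posterior Gamma(24, 41/5)
obs 8: x=1 → posterior Gamma(25, 46/5)
obs 9: x=1 → posterior Gamma(26, 51/5)
obs 10: x=6 → posterior Gamma(32, 56/5)

155/56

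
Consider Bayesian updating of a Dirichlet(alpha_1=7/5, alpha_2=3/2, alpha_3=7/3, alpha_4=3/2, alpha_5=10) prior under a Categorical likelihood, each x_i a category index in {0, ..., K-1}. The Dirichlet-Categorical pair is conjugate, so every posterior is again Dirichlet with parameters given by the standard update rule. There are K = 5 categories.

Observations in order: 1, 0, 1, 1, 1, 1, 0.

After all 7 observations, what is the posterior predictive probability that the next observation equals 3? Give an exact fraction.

45/712

obs 1: x=1 → posterior Dirichlet(7/5, 5/2, 7/3, 3/2, 10)
obs 2: x=0 → posterior Dirichlet(12/5, 5/2, 7/3, 3/2, 10)
obs 3: x=1 → posterior Dirichlet(12/5, 7/2, 7/3, 3/2, 10)
obs 4: x=1 → posterior Dirichlet(12/5, 9/2, 7/3, 3/2, 10)
obs 5: x=1 → posterior Dirichlet(12/5, 11/2, 7/3, 3/2, 10)
obs 6: x=1 → posterior Dirichlet(12/5, 13/2, 7/3, 3/2, 10)
obs 7: x=0 → posterior Dirichlet(17/5, 13/2, 7/3, 3/2, 10)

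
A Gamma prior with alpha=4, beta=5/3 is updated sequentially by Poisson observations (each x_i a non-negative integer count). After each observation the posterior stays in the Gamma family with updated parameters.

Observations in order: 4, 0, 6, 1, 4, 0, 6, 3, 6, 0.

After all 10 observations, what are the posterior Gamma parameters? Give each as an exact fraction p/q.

alpha=34, beta=35/3

obs 1: x=4 → posterior Gamma(8, 8/3)
obs 2: x=0 → posterior Gamma(8, 11/3)
obs 3: x=6 → posterior Gamma(14, 14/3)
obs 4: x=1 → posterior Gamma(15, 17/3)
obs 5: x=4 → posterior Gamma(19, 20/3)
obs 6: x=0 → posterior Gamma(19, 23/3)
obs 7: x=6 → posterior Gamma(25, 26/3)
obs 8: x=3 → posterior Gamma(28, 29/3)
obs 9: x=6 → posterior Gamma(34, 32/3)
obs 10: x=0 → posterior Gamma(34, 35/3)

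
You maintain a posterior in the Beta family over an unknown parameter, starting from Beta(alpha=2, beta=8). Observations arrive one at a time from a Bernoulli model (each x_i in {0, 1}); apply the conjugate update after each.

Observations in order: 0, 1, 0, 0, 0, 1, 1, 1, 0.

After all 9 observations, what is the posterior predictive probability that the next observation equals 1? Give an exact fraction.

6/19

obs 1: x=0 → posterior Beta(2, 9)
obs 2: x=1 → posterior Beta(3, 9)
obs 3: x=0 → posterior Beta(3, 10)
obs 4: x=0 → posterior Beta(3, 11)
obs 5: x=0 → posterior Beta(3, 12)
obs 6: x=1 → posterior Beta(4, 12)
obs 7: x=1 → posterior Beta(5, 12)
obs 8: x=1 → posterior Beta(6, 12)
obs 9: x=0 → posterior Beta(6, 13)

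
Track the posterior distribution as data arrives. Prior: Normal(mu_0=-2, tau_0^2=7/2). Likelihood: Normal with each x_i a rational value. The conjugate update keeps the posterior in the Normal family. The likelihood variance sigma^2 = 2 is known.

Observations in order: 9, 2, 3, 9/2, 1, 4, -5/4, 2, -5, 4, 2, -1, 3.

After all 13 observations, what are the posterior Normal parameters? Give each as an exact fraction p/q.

mu_0=731/380, tau_0^2=14/95

obs 1: x=9 → posterior Normal(5, 14/11)
obs 2: x=2 → posterior Normal(23/6, 7/9)
obs 3: x=3 → posterior Normal(18/5, 14/25)
obs 4: x=9/2 → posterior Normal(243/64, 7/16)
obs 5: x=1 → posterior Normal(257/78, 14/39)
obs 6: x=4 → posterior Normal(313/92, 7/23)
obs 7: x=-5/4 → posterior Normal(591/212, 14/53)
obs 8: x=2 → posterior Normal(647/240, 7/30)
obs 9: x=-5 → posterior Normal(507/268, 14/67)
obs 10: x=4 → posterior Normal(619/296, 7/37)
obs 11: x=2 → posterior Normal(25/12, 14/81)
obs 12: x=-1 → posterior Normal(647/352, 7/44)
obs 13: x=3 → posterior Normal(731/380, 14/95)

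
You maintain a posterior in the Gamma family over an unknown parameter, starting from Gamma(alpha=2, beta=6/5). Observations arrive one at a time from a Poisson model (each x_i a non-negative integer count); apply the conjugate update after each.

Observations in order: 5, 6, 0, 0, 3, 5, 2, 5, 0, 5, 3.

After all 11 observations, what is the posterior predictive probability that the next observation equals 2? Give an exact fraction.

17298792651618986397132556408128951448315386642260174948813171898925/77160857519605767038576706337846937133848853766591351460099650486272

obs 1: x=5 → posterior Gamma(7, 11/5)
obs 2: x=6 → posterior Gamma(13, 16/5)
obs 3: x=0 → posterior Gamma(13, 21/5)
obs 4: x=0 → posterior Gamma(13, 26/5)
obs 5: x=3 → posterior Gamma(16, 31/5)
obs 6: x=5 → posterior Gamma(21, 36/5)
obs 7: x=2 → posterior Gamma(23, 41/5)
obs 8: x=5 → posterior Gamma(28, 46/5)
obs 9: x=0 → posterior Gamma(28, 51/5)
obs 10: x=5 → posterior Gamma(33, 56/5)
obs 11: x=3 → posterior Gamma(36, 61/5)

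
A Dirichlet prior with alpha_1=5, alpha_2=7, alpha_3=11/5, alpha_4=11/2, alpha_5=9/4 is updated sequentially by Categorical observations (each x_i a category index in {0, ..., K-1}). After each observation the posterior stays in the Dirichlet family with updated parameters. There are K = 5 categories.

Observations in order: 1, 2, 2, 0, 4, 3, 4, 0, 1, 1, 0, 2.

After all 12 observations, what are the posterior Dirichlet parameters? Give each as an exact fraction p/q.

alpha_1=8, alpha_2=10, alpha_3=26/5, alpha_4=13/2, alpha_5=17/4

obs 1: x=1 → posterior Dirichlet(5, 8, 11/5, 11/2, 9/4)
obs 2: x=2 → posterior Dirichlet(5, 8, 16/5, 11/2, 9/4)
obs 3: x=2 → posterior Dirichlet(5, 8, 21/5, 11/2, 9/4)
obs 4: x=0 → posterior Dirichlet(6, 8, 21/5, 11/2, 9/4)
obs 5: x=4 → posterior Dirichlet(6, 8, 21/5, 11/2, 13/4)
obs 6: x=3 → posterior Dirichlet(6, 8, 21/5, 13/2, 13/4)
obs 7: x=4 → posterior Dirichlet(6, 8, 21/5, 13/2, 17/4)
obs 8: x=0 → posterior Dirichlet(7, 8, 21/5, 13/2, 17/4)
obs 9: x=1 → posterior Dirichlet(7, 9, 21/5, 13/2, 17/4)
obs 10: x=1 → posterior Dirichlet(7, 10, 21/5, 13/2, 17/4)
obs 11: x=0 → posterior Dirichlet(8, 10, 21/5, 13/2, 17/4)
obs 12: x=2 → posterior Dirichlet(8, 10, 26/5, 13/2, 17/4)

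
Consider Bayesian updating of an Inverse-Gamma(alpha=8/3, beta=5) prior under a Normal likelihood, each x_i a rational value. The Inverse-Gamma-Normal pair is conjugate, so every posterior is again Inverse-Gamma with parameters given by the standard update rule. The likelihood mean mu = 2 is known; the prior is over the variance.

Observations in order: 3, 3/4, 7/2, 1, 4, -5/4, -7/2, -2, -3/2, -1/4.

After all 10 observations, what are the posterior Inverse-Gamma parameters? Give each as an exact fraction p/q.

alpha=23/3, beta=1503/32

obs 1: x=3 → posterior Inverse-Gamma(19/6, 11/2)
obs 2: x=3/4 → posterior Inverse-Gamma(11/3, 201/32)
obs 3: x=7/2 → posterior Inverse-Gamma(25/6, 237/32)
obs 4: x=1 → posterior Inverse-Gamma(14/3, 253/32)
obs 5: x=4 → posterior Inverse-Gamma(31/6, 317/32)
obs 6: x=-5/4 → posterior Inverse-Gamma(17/3, 243/16)
obs 7: x=-7/2 → posterior Inverse-Gamma(37/6, 485/16)
obs 8: x=-2 → posterior Inverse-Gamma(20/3, 613/16)
obs 9: x=-3/2 → posterior Inverse-Gamma(43/6, 711/16)
obs 10: x=-1/4 → posterior Inverse-Gamma(23/3, 1503/32)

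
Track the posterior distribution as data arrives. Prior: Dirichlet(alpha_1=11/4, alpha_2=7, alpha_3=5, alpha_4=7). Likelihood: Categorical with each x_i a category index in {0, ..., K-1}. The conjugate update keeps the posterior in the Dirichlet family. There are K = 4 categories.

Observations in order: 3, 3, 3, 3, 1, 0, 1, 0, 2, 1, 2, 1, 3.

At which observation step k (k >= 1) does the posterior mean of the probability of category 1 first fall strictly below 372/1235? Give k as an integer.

k = 2

obs 1: x=3 → posterior Dirichlet(11/4, 7, 5, 8)
obs 2: x=3 → posterior Dirichlet(11/4, 7, 5, 9)
obs 3: x=3 → posterior Dirichlet(11/4, 7, 5, 10)
obs 4: x=3 → posterior Dirichlet(11/4, 7, 5, 11)
obs 5: x=1 → posterior Dirichlet(11/4, 8, 5, 11)
obs 6: x=0 → posterior Dirichlet(15/4, 8, 5, 11)
obs 7: x=1 → posterior Dirichlet(15/4, 9, 5, 11)
obs 8: x=0 → posterior Dirichlet(19/4, 9, 5, 11)
obs 9: x=2 → posterior Dirichlet(19/4, 9, 6, 11)
obs 10: x=1 → posterior Dirichlet(19/4, 10, 6, 11)
obs 11: x=2 → posterior Dirichlet(19/4, 10, 7, 11)
obs 12: x=1 → posterior Dirichlet(19/4, 11, 7, 11)
obs 13: x=3 → posterior Dirichlet(19/4, 11, 7, 12)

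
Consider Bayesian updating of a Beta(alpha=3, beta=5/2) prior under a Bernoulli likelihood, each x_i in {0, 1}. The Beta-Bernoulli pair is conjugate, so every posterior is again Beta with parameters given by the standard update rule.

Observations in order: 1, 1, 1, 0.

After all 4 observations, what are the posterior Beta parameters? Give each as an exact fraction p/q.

alpha=6, beta=7/2

obs 1: x=1 → posterior Beta(4, 5/2)
obs 2: x=1 → posterior Beta(5, 5/2)
obs 3: x=1 → posterior Beta(6, 5/2)
obs 4: x=0 → posterior Beta(6, 7/2)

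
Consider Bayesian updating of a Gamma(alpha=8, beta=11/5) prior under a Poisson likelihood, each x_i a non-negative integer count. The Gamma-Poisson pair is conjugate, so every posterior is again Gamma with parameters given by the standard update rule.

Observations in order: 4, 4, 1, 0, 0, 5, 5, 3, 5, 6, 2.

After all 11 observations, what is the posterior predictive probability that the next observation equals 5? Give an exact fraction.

8337720633031939874988693427262132434543316382077010546305496622195748421741261619200000/72510473065315009347107084297446135385088716363174758554196323998561868156640022784658561

obs 1: x=4 → posterior Gamma(12, 16/5)
obs 2: x=4 → posterior Gamma(16, 21/5)
obs 3: x=1 → posterior Gamma(17, 26/5)
obs 4: x=0 → posterior Gamma(17, 31/5)
obs 5: x=0 → posterior Gamma(17, 36/5)
obs 6: x=5 → posterior Gamma(22, 41/5)
obs 7: x=5 → posterior Gamma(27, 46/5)
obs 8: x=3 → posterior Gamma(30, 51/5)
obs 9: x=5 → posterior Gamma(35, 56/5)
obs 10: x=6 → posterior Gamma(41, 61/5)
obs 11: x=2 → posterior Gamma(43, 66/5)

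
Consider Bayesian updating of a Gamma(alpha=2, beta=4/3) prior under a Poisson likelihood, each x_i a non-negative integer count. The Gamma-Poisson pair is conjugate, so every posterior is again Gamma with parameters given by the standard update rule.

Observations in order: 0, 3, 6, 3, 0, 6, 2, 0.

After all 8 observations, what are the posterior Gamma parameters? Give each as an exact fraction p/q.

alpha=22, beta=28/3

obs 1: x=0 → posterior Gamma(2, 7/3)
obs 2: x=3 → posterior Gamma(5, 10/3)
obs 3: x=6 → posterior Gamma(11, 13/3)
obs 4: x=3 → posterior Gamma(14, 16/3)
obs 5: x=0 → posterior Gamma(14, 19/3)
obs 6: x=6 → posterior Gamma(20, 22/3)
obs 7: x=2 → posterior Gamma(22, 25/3)
obs 8: x=0 → posterior Gamma(22, 28/3)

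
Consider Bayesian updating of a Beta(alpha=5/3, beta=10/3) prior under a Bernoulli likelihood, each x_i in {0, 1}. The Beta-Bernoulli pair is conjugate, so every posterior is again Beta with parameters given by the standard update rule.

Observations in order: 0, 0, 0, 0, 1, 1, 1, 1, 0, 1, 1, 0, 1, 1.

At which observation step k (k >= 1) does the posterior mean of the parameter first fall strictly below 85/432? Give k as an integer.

obs 1: x=0 → posterior Beta(5/3, 13/3)
obs 2: x=0 → posterior Beta(5/3, 16/3)
obs 3: x=0 → posterior Beta(5/3, 19/3)
obs 4: x=0 → posterior Beta(5/3, 22/3)
obs 5: x=1 → posterior Beta(8/3, 22/3)
obs 6: x=1 → posterior Beta(11/3, 22/3)
obs 7: x=1 → posterior Beta(14/3, 22/3)
obs 8: x=1 → posterior Beta(17/3, 22/3)
obs 9: x=0 → posterior Beta(17/3, 25/3)
obs 10: x=1 → posterior Beta(20/3, 25/3)
obs 11: x=1 → posterior Beta(23/3, 25/3)
obs 12: x=0 → posterior Beta(23/3, 28/3)
obs 13: x=1 → posterior Beta(26/3, 28/3)
obs 14: x=1 → posterior Beta(29/3, 28/3)

k = 4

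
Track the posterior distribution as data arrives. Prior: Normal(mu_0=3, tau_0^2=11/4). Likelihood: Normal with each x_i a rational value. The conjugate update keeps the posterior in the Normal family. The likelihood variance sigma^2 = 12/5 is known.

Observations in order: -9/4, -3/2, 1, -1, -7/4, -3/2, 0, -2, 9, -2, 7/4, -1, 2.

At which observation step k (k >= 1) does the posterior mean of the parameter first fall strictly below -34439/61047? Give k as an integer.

obs 1: x=-9/4 → posterior Normal(81/412, 132/103)
obs 2: x=-3/2 → posterior Normal(-249/632, 66/79)
obs 3: x=1 → posterior Normal(-29/852, 44/71)
obs 4: x=-1 → posterior Normal(-249/1072, 33/67)
obs 5: x=-7/4 → posterior Normal(-317/646, 132/323)
obs 6: x=-3/2 → posterior Normal(-241/378, 22/63)
obs 7: x=0 → posterior Normal(-241/433, 132/433)
obs 8: x=-2 → posterior Normal(-351/488, 33/122)
obs 9: x=9 → posterior Normal(48/181, 44/181)
obs 10: x=-2 → posterior Normal(17/299, 66/299)
obs 11: x=7/4 → posterior Normal(521/2612, 132/653)
obs 12: x=-1 → posterior Normal(301/2832, 11/59)
obs 13: x=2 → posterior Normal(741/3052, 132/763)

k = 6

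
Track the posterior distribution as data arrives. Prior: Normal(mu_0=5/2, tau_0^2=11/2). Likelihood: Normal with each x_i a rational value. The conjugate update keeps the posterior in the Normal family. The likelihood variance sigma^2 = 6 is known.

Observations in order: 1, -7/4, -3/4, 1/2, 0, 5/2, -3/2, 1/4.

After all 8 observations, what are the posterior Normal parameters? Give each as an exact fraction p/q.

mu_0=131/400, tau_0^2=33/50

obs 1: x=1 → posterior Normal(41/23, 66/23)
obs 2: x=-7/4 → posterior Normal(87/136, 33/17)
obs 3: x=-3/4 → posterior Normal(3/10, 22/15)
obs 4: x=1/2 → posterior Normal(19/56, 33/28)
obs 5: x=0 → posterior Normal(19/67, 66/67)
obs 6: x=5/2 → posterior Normal(31/52, 11/13)
obs 7: x=-3/2 → posterior Normal(30/89, 66/89)
obs 8: x=1/4 → posterior Normal(131/400, 33/50)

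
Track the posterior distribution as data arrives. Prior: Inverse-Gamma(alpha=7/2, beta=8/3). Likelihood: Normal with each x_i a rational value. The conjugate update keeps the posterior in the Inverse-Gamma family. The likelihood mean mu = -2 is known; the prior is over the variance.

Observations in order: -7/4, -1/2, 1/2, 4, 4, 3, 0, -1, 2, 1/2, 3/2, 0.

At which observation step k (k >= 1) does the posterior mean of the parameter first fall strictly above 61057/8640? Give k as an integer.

obs 1: x=-7/4 → posterior Inverse-Gamma(4, 259/96)
obs 2: x=-1/2 → posterior Inverse-Gamma(9/2, 367/96)
obs 3: x=1/2 → posterior Inverse-Gamma(5, 667/96)
obs 4: x=4 → posterior Inverse-Gamma(11/2, 2395/96)
obs 5: x=4 → posterior Inverse-Gamma(6, 4123/96)
obs 6: x=3 → posterior Inverse-Gamma(13/2, 5323/96)
obs 7: x=0 → posterior Inverse-Gamma(7, 5515/96)
obs 8: x=-1 → posterior Inverse-Gamma(15/2, 5563/96)
obs 9: x=2 → posterior Inverse-Gamma(8, 6331/96)
obs 10: x=1/2 → posterior Inverse-Gamma(17/2, 6631/96)
obs 11: x=3/2 → posterior Inverse-Gamma(9, 7219/96)
obs 12: x=0 → posterior Inverse-Gamma(19/2, 7411/96)

k = 5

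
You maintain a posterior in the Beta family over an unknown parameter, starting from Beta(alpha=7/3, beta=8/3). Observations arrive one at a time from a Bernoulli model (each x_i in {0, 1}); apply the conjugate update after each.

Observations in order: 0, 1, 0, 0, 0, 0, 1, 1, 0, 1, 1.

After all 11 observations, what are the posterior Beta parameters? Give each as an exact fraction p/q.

alpha=22/3, beta=26/3

obs 1: x=0 → posterior Beta(7/3, 11/3)
obs 2: x=1 → posterior Beta(10/3, 11/3)
obs 3: x=0 → posterior Beta(10/3, 14/3)
obs 4: x=0 → posterior Beta(10/3, 17/3)
obs 5: x=0 → posterior Beta(10/3, 20/3)
obs 6: x=0 → posterior Beta(10/3, 23/3)
obs 7: x=1 → posterior Beta(13/3, 23/3)
obs 8: x=1 → posterior Beta(16/3, 23/3)
obs 9: x=0 → posterior Beta(16/3, 26/3)
obs 10: x=1 → posterior Beta(19/3, 26/3)
obs 11: x=1 → posterior Beta(22/3, 26/3)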